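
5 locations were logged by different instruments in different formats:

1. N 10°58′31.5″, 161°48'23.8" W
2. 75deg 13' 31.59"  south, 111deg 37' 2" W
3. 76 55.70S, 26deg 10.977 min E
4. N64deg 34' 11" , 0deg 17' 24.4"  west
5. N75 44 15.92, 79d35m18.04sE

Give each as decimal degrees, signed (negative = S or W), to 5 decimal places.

1. 10.97542, -161.80661
2. -75.22544, -111.61722
3. -76.92833, 26.18295
4. 64.56972, -0.29011
5. 75.73776, 79.58834

Point 1:
  Latitude: 10° + 58/60 + 31.5/3600 = 10 + 0.966667 + 0.008750 = 10.975417
  N → positive
  Longitude: 161 + 48/60 + 23.8/3600 = 161.806611
  W ⇒ negate
Point 2:
  Latitude: 13′ + 31.59″ = 13.52650′; 75 + 13.52650/60 = 75.225442
  S ⇒ negate
  λ: 111 + 37/60 + 2/3600 = 111.617222
  W ⇒ negate
Point 3:
  φ: 76 + 55.7/60 = 76.928333
  S ⇒ negate
  Longitude: 10.977′ = 0.182950°; total 26.182950
  E ⇒ keep positive
Point 4:
  Latitude: 34′ + 11″ = 34.18333′; 64 + 34.18333/60 = 64.569722
  N ⇒ keep positive
  Lon: 17′ + 24.4″ = 17.40667′; 0 + 17.40667/60 = 0.290111
  hemisphere W, so the sign is −
Point 5:
  φ: 75° + 44/60 + 15.92/3600 = 75 + 0.733333 + 0.004422 = 75.737756
  N → positive
  λ: 35′ + 18.04″ = 35.30067′; 79 + 35.30067/60 = 79.588344
  E → positive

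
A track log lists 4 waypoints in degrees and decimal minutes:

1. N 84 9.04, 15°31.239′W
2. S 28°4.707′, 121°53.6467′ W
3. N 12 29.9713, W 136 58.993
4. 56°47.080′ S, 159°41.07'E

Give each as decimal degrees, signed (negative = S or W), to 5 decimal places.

Point 1:
  φ: 9.04′ = 0.150667°; total 84.150667
  N → positive
  λ: 15 + 31.239/60 = 15.520650
  hemisphere W, so the sign is −
Point 2:
  Lat: 28 + 4.707/60 = 28.078450
  hemisphere S, so the sign is −
  λ: 121 + 53.6467/60 = 121.894112
  W ⇒ negate
Point 3:
  Latitude: 29.9713′ = 0.499522°; total 12.499522
  N ⇒ keep positive
  λ: 58.993′ = 0.983217°; total 136.983217
  W → negative
Point 4:
  φ: 47.08′ = 0.784667°; total 56.784667
  S → negative
  λ: 159 + 41.07/60 = 159.684500
  E → positive

1. 84.15067, -15.52065
2. -28.07845, -121.89411
3. 12.49952, -136.98322
4. -56.78467, 159.68450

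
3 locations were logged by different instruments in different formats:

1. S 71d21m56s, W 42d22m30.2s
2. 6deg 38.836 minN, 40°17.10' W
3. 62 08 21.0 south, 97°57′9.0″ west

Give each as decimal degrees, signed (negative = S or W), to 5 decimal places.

1. -71.36556, -42.37506
2. 6.64727, -40.28500
3. -62.13917, -97.95250

Point 1:
  Lat: 21′ + 56″ = 21.93333′; 71 + 21.93333/60 = 71.365556
  hemisphere S, so the sign is −
  Lon: 42 + 22/60 + 30.2/3600 = 42.375056
  W ⇒ negate
Point 2:
  Latitude: 38.836′ = 0.647267°; total 6.647267
  N ⇒ keep positive
  Longitude: 17.1′ = 0.285000°; total 40.285000
  W ⇒ negate
Point 3:
  φ: 8′ + 21″ = 8.35000′; 62 + 8.35000/60 = 62.139167
  S → negative
  Longitude: 57′ + 9″ = 57.15000′; 97 + 57.15000/60 = 97.952500
  hemisphere W, so the sign is −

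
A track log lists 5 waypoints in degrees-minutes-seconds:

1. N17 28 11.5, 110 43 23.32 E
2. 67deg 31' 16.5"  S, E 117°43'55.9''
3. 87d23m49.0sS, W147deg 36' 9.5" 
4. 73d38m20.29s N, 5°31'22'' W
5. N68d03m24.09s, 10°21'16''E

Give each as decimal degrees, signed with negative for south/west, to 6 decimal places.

1. 17.469861, 110.723144
2. -67.521250, 117.732194
3. -87.396944, -147.602639
4. 73.638969, -5.522778
5. 68.056692, 10.354444

Point 1:
  Latitude: 28′ + 11.5″ = 28.19167′; 17 + 28.19167/60 = 17.4698611
  N → positive
  Longitude: 110 + 43/60 + 23.32/3600 = 110.7231444
  E ⇒ keep positive
Point 2:
  φ: 31′ + 16.5″ = 31.27500′; 67 + 31.27500/60 = 67.5212500
  hemisphere S, so the sign is −
  Lon: 117 + 43/60 + 55.9/3600 = 117.7321944
  E → positive
Point 3:
  φ: 23′ + 49″ = 23.81667′; 87 + 23.81667/60 = 87.3969444
  S ⇒ negate
  Lon: 36′ + 9.5″ = 36.15833′; 147 + 36.15833/60 = 147.6026389
  W ⇒ negate
Point 4:
  Latitude: 73 + 38/60 + 20.29/3600 = 73.6389694
  N → positive
  λ: 5 + 31/60 + 22/3600 = 5.5227778
  W → negative
Point 5:
  Latitude: 3′ + 24.09″ = 3.40150′; 68 + 3.40150/60 = 68.0566917
  N ⇒ keep positive
  λ: 21′ + 16″ = 21.26667′; 10 + 21.26667/60 = 10.3544444
  E ⇒ keep positive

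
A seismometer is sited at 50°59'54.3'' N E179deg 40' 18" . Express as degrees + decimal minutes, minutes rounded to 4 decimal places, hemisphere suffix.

Latitude: 59 + 54.3/60 = 59.905000′
Lon: 40 + 18/60 = 40.300000′

50° 59.9050′ N, 179° 40.3000′ E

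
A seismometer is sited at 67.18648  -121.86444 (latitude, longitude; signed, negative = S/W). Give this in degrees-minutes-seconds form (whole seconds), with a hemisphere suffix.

67°11′11″ N, 121°51′52″ W

Latitude: whole degrees 67; 11.18880′ → 11′ and 11.33″
Longitude is negative → W; |value| = 121.864440
λ: 0.864440° → 51.86640′; 0.86640 × 60 = 51.98″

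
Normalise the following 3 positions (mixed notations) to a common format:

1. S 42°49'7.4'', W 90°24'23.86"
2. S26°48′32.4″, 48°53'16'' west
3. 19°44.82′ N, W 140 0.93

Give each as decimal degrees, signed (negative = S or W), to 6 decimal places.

1. -42.818722, -90.406628
2. -26.809000, -48.887778
3. 19.747000, -140.015500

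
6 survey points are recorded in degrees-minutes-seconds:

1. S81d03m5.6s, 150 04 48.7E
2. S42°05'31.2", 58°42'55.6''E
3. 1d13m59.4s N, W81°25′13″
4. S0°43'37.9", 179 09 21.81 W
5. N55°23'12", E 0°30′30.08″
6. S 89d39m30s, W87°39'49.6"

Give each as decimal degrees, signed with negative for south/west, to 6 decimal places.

1. -81.051556, 150.080194
2. -42.092000, 58.715444
3. 1.233167, -81.420278
4. -0.727194, -179.156058
5. 55.386667, 0.508356
6. -89.658333, -87.663778

Point 1:
  Latitude: 81 + 3/60 + 5.6/3600 = 81.0515556
  S ⇒ negate
  Longitude: 150 + 4/60 + 48.7/3600 = 150.0801944
  E ⇒ keep positive
Point 2:
  φ: 5′ + 31.2″ = 5.52000′; 42 + 5.52000/60 = 42.0920000
  hemisphere S, so the sign is −
  Longitude: 58 + 42/60 + 55.6/3600 = 58.7154444
  E ⇒ keep positive
Point 3:
  Lat: 13′ + 59.4″ = 13.99000′; 1 + 13.99000/60 = 1.2331667
  N → positive
  Lon: 81 + 25/60 + 13/3600 = 81.4202778
  W → negative
Point 4:
  Lat: 43′ + 37.9″ = 43.63167′; 0 + 43.63167/60 = 0.7271944
  S ⇒ negate
  Longitude: 9′ + 21.81″ = 9.36350′; 179 + 9.36350/60 = 179.1560583
  W ⇒ negate
Point 5:
  φ: 55 + 23/60 + 12/3600 = 55.3866667
  N → positive
  λ: 0° + 30/60 + 30.08/3600 = 0 + 0.500000 + 0.008356 = 0.5083556
  E → positive
Point 6:
  φ: 89° + 39/60 + 30/3600 = 89 + 0.650000 + 0.008333 = 89.6583333
  S → negative
  Lon: 39′ + 49.6″ = 39.82667′; 87 + 39.82667/60 = 87.6637778
  hemisphere W, so the sign is −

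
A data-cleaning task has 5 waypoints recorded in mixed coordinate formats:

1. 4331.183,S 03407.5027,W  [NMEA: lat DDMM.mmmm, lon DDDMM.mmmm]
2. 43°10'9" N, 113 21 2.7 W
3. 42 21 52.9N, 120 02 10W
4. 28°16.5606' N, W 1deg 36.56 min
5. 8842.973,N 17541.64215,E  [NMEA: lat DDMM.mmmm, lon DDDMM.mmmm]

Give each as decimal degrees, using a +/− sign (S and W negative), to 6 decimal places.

Point 1:
  Lat: split at 2 digits → 43° and 31.183′; 43 + 31.183/60 = 43.5197167
  hemisphere S, so the sign is −
  Longitude: degrees = first 3 digits = 34, minutes = 7.5027; 34 + 7.5027/60 = 34.1250450
  W → negative
Point 2:
  Lat: 43 + 10/60 + 9/3600 = 43.1691667
  N ⇒ keep positive
  Longitude: 113 + 21/60 + 2.7/3600 = 113.3507500
  W ⇒ negate
Point 3:
  Lat: 21′ + 52.9″ = 21.88167′; 42 + 21.88167/60 = 42.3646944
  N → positive
  Longitude: 120 + 2/60 + 10/3600 = 120.0361111
  hemisphere W, so the sign is −
Point 4:
  Lat: 16.5606′ = 0.276010°; total 28.2760100
  N → positive
  Longitude: 36.56′ = 0.609333°; total 1.6093333
  W → negative
Point 5:
  Lat: split at 2 digits → 88° and 42.973′; 88 + 42.973/60 = 88.7162167
  N → positive
  Longitude: split at 3 digits → 175° and 41.64215′; 175 + 41.64215/60 = 175.6940358
  E ⇒ keep positive

1. -43.519717, -34.125045
2. 43.169167, -113.350750
3. 42.364694, -120.036111
4. 28.276010, -1.609333
5. 88.716217, 175.694036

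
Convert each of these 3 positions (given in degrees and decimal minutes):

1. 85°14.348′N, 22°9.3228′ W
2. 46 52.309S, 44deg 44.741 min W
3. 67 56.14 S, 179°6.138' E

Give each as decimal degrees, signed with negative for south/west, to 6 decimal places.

1. 85.239133, -22.155380
2. -46.871817, -44.745683
3. -67.935667, 179.102300

Point 1:
  Lat: 14.348′ = 0.239133°; total 85.2391333
  N ⇒ keep positive
  λ: 9.3228′ = 0.155380°; total 22.1553800
  W ⇒ negate
Point 2:
  Lat: 46 + 52.309/60 = 46.8718167
  S → negative
  λ: 44 + 44.741/60 = 44.7456833
  hemisphere W, so the sign is −
Point 3:
  Lat: 56.14′ = 0.935667°; total 67.9356667
  S ⇒ negate
  Lon: 179 + 6.138/60 = 179.1023000
  E → positive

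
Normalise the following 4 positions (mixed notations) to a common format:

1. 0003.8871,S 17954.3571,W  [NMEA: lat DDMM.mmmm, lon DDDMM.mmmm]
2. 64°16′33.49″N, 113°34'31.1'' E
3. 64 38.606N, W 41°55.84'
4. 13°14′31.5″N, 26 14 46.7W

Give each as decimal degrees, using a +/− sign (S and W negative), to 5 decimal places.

Point 1:
  Latitude: split at 2 digits → 00° and 3.8871′; 0 + 3.8871/60 = 0.064785
  S ⇒ negate
  λ: split at 3 digits → 179° and 54.3571′; 179 + 54.3571/60 = 179.905952
  W → negative
Point 2:
  Latitude: 64 + 16/60 + 33.49/3600 = 64.275969
  N → positive
  Lon: 113 + 34/60 + 31.1/3600 = 113.575306
  E → positive
Point 3:
  Latitude: 64 + 38.606/60 = 64.643433
  N ⇒ keep positive
  Longitude: 55.84′ = 0.930667°; total 41.930667
  W ⇒ negate
Point 4:
  Lat: 14′ + 31.5″ = 14.52500′; 13 + 14.52500/60 = 13.242083
  N → positive
  Lon: 26° + 14/60 + 46.7/3600 = 26 + 0.233333 + 0.012972 = 26.246306
  hemisphere W, so the sign is −

1. -0.06479, -179.90595
2. 64.27597, 113.57531
3. 64.64343, -41.93067
4. 13.24208, -26.24631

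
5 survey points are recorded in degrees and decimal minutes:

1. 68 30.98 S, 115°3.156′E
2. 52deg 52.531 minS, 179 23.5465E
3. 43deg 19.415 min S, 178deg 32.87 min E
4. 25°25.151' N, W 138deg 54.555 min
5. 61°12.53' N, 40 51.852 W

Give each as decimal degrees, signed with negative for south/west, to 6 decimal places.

1. -68.516333, 115.052600
2. -52.875517, 179.392442
3. -43.323583, 178.547833
4. 25.419183, -138.909250
5. 61.208833, -40.864200

Point 1:
  φ: 68 + 30.98/60 = 68.5163333
  hemisphere S, so the sign is −
  Longitude: 115 + 3.156/60 = 115.0526000
  E ⇒ keep positive
Point 2:
  Lat: 52 + 52.531/60 = 52.8755167
  S → negative
  Longitude: 23.5465′ = 0.392442°; total 179.3924417
  E → positive
Point 3:
  Lat: 43 + 19.415/60 = 43.3235833
  hemisphere S, so the sign is −
  Longitude: 178 + 32.87/60 = 178.5478333
  E → positive
Point 4:
  Lat: 25 + 25.151/60 = 25.4191833
  N → positive
  Longitude: 138 + 54.555/60 = 138.9092500
  W → negative
Point 5:
  φ: 12.53′ = 0.208833°; total 61.2088333
  N → positive
  λ: 51.852′ = 0.864200°; total 40.8642000
  W ⇒ negate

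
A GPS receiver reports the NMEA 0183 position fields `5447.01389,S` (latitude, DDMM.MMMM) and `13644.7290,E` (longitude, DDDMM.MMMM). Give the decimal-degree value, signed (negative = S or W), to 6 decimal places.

-54.783565, 136.745483

φ: split at 2 digits → 54° and 47.01389′; 54 + 47.01389/60 = 54.7835648
S ⇒ negate
Longitude: split at 3 digits → 136° and 44.729′; 136 + 44.729/60 = 136.7454833
E → positive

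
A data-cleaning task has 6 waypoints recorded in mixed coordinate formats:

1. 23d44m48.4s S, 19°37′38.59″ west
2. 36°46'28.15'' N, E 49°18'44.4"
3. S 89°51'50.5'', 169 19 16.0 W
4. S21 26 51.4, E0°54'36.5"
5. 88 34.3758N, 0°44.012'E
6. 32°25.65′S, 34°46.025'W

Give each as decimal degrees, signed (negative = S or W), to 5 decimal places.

1. -23.74678, -19.62739
2. 36.77449, 49.31233
3. -89.86403, -169.32111
4. -21.44761, 0.91014
5. 88.57293, 0.73353
6. -32.42750, -34.76708

Point 1:
  Latitude: 23° + 44/60 + 48.4/3600 = 23 + 0.733333 + 0.013444 = 23.746778
  S ⇒ negate
  λ: 19 + 37/60 + 38.59/3600 = 19.627386
  hemisphere W, so the sign is −
Point 2:
  φ: 36° + 46/60 + 28.15/3600 = 36 + 0.766667 + 0.007819 = 36.774486
  N → positive
  λ: 49° + 18/60 + 44.4/3600 = 49 + 0.300000 + 0.012333 = 49.312333
  E → positive
Point 3:
  φ: 89° + 51/60 + 50.5/3600 = 89 + 0.850000 + 0.014028 = 89.864028
  hemisphere S, so the sign is −
  Lon: 169 + 19/60 + 16/3600 = 169.321111
  hemisphere W, so the sign is −
Point 4:
  φ: 21 + 26/60 + 51.4/3600 = 21.447611
  S ⇒ negate
  Longitude: 54′ + 36.5″ = 54.60833′; 0 + 54.60833/60 = 0.910139
  E → positive
Point 5:
  Latitude: 88 + 34.3758/60 = 88.572930
  N ⇒ keep positive
  Longitude: 44.012′ = 0.733533°; total 0.733533
  E → positive
Point 6:
  Latitude: 32 + 25.65/60 = 32.427500
  hemisphere S, so the sign is −
  λ: 34 + 46.025/60 = 34.767083
  W ⇒ negate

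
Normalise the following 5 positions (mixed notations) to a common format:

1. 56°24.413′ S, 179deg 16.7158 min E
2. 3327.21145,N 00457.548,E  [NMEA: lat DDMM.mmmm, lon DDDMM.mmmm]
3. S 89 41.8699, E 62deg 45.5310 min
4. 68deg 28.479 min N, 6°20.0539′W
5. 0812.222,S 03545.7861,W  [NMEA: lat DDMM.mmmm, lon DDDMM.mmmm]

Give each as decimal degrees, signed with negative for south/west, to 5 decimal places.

Point 1:
  Latitude: 56 + 24.413/60 = 56.406883
  hemisphere S, so the sign is −
  Lon: 179 + 16.7158/60 = 179.278597
  E ⇒ keep positive
Point 2:
  Lat: split at 2 digits → 33° and 27.21145′; 33 + 27.21145/60 = 33.453524
  N ⇒ keep positive
  λ: split at 3 digits → 004° and 57.548′; 4 + 57.548/60 = 4.959133
  E ⇒ keep positive
Point 3:
  Latitude: 41.8699′ = 0.697832°; total 89.697832
  S ⇒ negate
  Longitude: 62 + 45.531/60 = 62.758850
  E → positive
Point 4:
  Lat: 68 + 28.479/60 = 68.474650
  N ⇒ keep positive
  Longitude: 20.0539′ = 0.334232°; total 6.334232
  W → negative
Point 5:
  Latitude: split at 2 digits → 08° and 12.222′; 8 + 12.222/60 = 8.203700
  hemisphere S, so the sign is −
  Lon: split at 3 digits → 035° and 45.7861′; 35 + 45.7861/60 = 35.763102
  W ⇒ negate

1. -56.40688, 179.27860
2. 33.45352, 4.95913
3. -89.69783, 62.75885
4. 68.47465, -6.33423
5. -8.20370, -35.76310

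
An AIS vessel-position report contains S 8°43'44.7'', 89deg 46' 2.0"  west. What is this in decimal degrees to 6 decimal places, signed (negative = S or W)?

φ: 8 + 43/60 + 44.7/3600 = 8.7290833
S ⇒ negate
λ: 89 + 46/60 + 2/3600 = 89.7672222
hemisphere W, so the sign is −

-8.729083, -89.767222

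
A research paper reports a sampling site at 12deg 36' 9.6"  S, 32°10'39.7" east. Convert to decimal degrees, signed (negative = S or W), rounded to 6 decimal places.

-12.602667, 32.177694

φ: 12° + 36/60 + 9.6/3600 = 12 + 0.600000 + 0.002667 = 12.6026667
hemisphere S, so the sign is −
λ: 32° + 10/60 + 39.7/3600 = 32 + 0.166667 + 0.011028 = 32.1776944
E → positive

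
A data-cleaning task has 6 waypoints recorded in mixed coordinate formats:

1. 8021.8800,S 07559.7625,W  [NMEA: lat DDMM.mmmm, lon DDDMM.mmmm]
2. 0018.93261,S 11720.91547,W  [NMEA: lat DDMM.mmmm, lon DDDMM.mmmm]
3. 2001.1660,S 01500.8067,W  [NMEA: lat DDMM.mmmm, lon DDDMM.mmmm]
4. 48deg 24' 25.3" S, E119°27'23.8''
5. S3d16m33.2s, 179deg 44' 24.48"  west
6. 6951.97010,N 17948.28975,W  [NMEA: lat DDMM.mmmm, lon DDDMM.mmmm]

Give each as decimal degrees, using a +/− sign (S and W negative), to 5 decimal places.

Point 1:
  φ: degrees = first 2 digits = 80, minutes = 21.88; 80 + 21.88/60 = 80.364667
  S → negative
  Longitude: degrees = first 3 digits = 75, minutes = 59.7625; 75 + 59.7625/60 = 75.996042
  hemisphere W, so the sign is −
Point 2:
  φ: split at 2 digits → 00° and 18.93261′; 0 + 18.93261/60 = 0.315544
  S ⇒ negate
  λ: degrees = first 3 digits = 117, minutes = 20.91547; 117 + 20.91547/60 = 117.348591
  hemisphere W, so the sign is −
Point 3:
  Latitude: degrees = first 2 digits = 20, minutes = 1.166; 20 + 1.166/60 = 20.019433
  S → negative
  λ: degrees = first 3 digits = 15, minutes = 0.8067; 15 + 0.8067/60 = 15.013445
  W → negative
Point 4:
  φ: 48 + 24/60 + 25.3/3600 = 48.407028
  hemisphere S, so the sign is −
  λ: 119° + 27/60 + 23.8/3600 = 119 + 0.450000 + 0.006611 = 119.456611
  E → positive
Point 5:
  Latitude: 16′ + 33.2″ = 16.55333′; 3 + 16.55333/60 = 3.275889
  S ⇒ negate
  Lon: 179° + 44/60 + 24.48/3600 = 179 + 0.733333 + 0.006800 = 179.740133
  W ⇒ negate
Point 6:
  Latitude: split at 2 digits → 69° and 51.9701′; 69 + 51.9701/60 = 69.866168
  N → positive
  Longitude: degrees = first 3 digits = 179, minutes = 48.28975; 179 + 48.28975/60 = 179.804829
  hemisphere W, so the sign is −

1. -80.36467, -75.99604
2. -0.31554, -117.34859
3. -20.01943, -15.01345
4. -48.40703, 119.45661
5. -3.27589, -179.74013
6. 69.86617, -179.80483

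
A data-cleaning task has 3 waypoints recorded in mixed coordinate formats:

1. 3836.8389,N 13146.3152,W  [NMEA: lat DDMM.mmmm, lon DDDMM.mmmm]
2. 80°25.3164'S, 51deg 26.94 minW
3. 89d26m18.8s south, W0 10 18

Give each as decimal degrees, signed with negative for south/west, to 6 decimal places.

1. 38.613982, -131.771920
2. -80.421940, -51.449000
3. -89.438556, -0.171667

Point 1:
  Lat: degrees = first 2 digits = 38, minutes = 36.8389; 38 + 36.8389/60 = 38.6139817
  N → positive
  Longitude: split at 3 digits → 131° and 46.3152′; 131 + 46.3152/60 = 131.7719200
  W → negative
Point 2:
  φ: 25.3164′ = 0.421940°; total 80.4219400
  S ⇒ negate
  Lon: 51 + 26.94/60 = 51.4490000
  hemisphere W, so the sign is −
Point 3:
  Latitude: 89 + 26/60 + 18.8/3600 = 89.4385556
  S ⇒ negate
  Lon: 10′ + 18″ = 10.30000′; 0 + 10.30000/60 = 0.1716667
  W ⇒ negate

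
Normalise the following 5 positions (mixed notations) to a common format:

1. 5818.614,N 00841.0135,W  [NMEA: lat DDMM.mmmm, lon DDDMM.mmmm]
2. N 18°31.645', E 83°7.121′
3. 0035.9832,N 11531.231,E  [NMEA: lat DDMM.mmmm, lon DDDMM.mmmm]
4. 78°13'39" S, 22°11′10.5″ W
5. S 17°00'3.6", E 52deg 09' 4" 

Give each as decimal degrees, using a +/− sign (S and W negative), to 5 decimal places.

Point 1:
  Latitude: split at 2 digits → 58° and 18.614′; 58 + 18.614/60 = 58.310233
  N ⇒ keep positive
  λ: split at 3 digits → 008° and 41.0135′; 8 + 41.0135/60 = 8.683558
  W ⇒ negate
Point 2:
  Latitude: 18 + 31.645/60 = 18.527417
  N ⇒ keep positive
  Lon: 83 + 7.121/60 = 83.118683
  E → positive
Point 3:
  Lat: degrees = first 2 digits = 0, minutes = 35.9832; 0 + 35.9832/60 = 0.599720
  N ⇒ keep positive
  λ: degrees = first 3 digits = 115, minutes = 31.231; 115 + 31.231/60 = 115.520517
  E → positive
Point 4:
  φ: 78 + 13/60 + 39/3600 = 78.227500
  S ⇒ negate
  λ: 22° + 11/60 + 10.5/3600 = 22 + 0.183333 + 0.002917 = 22.186250
  W ⇒ negate
Point 5:
  Latitude: 17° + 0/60 + 3.6/3600 = 17 + 0.000000 + 0.001000 = 17.001000
  S ⇒ negate
  λ: 9′ + 4″ = 9.06667′; 52 + 9.06667/60 = 52.151111
  E → positive

1. 58.31023, -8.68356
2. 18.52742, 83.11868
3. 0.59972, 115.52052
4. -78.22750, -22.18625
5. -17.00100, 52.15111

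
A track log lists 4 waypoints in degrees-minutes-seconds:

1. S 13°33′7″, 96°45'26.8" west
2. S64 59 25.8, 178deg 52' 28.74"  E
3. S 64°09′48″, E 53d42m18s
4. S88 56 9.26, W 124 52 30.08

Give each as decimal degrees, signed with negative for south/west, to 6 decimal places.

1. -13.551944, -96.757444
2. -64.990500, 178.874650
3. -64.163333, 53.705000
4. -88.935906, -124.875022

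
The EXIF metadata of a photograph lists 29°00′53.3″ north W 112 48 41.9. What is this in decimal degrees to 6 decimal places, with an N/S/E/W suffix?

φ: 0′ + 53.3″ = 0.88833′; 29 + 0.88833/60 = 29.0148056
Lon: 112° + 48/60 + 41.9/3600 = 112 + 0.800000 + 0.011639 = 112.8116389

29.014806° N, 112.811639° W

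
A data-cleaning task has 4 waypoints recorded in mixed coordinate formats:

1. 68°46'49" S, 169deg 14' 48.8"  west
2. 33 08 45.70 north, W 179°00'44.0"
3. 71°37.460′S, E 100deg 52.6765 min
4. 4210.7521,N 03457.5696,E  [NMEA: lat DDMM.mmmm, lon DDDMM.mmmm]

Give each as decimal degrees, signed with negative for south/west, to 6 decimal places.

Point 1:
  Lat: 46′ + 49″ = 46.81667′; 68 + 46.81667/60 = 68.7802778
  S → negative
  Lon: 14′ + 48.8″ = 14.81333′; 169 + 14.81333/60 = 169.2468889
  W ⇒ negate
Point 2:
  φ: 8′ + 45.7″ = 8.76167′; 33 + 8.76167/60 = 33.1460278
  N → positive
  λ: 0′ + 44″ = 0.73333′; 179 + 0.73333/60 = 179.0122222
  W ⇒ negate
Point 3:
  Lat: 71 + 37.46/60 = 71.6243333
  hemisphere S, so the sign is −
  Longitude: 100 + 52.6765/60 = 100.8779417
  E → positive
Point 4:
  Lat: split at 2 digits → 42° and 10.7521′; 42 + 10.7521/60 = 42.1792017
  N ⇒ keep positive
  Lon: degrees = first 3 digits = 34, minutes = 57.5696; 34 + 57.5696/60 = 34.9594933
  E → positive

1. -68.780278, -169.246889
2. 33.146028, -179.012222
3. -71.624333, 100.877942
4. 42.179202, 34.959493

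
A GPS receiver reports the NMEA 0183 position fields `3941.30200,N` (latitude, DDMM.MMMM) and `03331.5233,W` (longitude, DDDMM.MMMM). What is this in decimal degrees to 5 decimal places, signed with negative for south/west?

39.68837, -33.52539

Latitude: split at 2 digits → 39° and 41.302′; 39 + 41.302/60 = 39.688367
N ⇒ keep positive
Lon: split at 3 digits → 033° and 31.5233′; 33 + 31.5233/60 = 33.525388
hemisphere W, so the sign is −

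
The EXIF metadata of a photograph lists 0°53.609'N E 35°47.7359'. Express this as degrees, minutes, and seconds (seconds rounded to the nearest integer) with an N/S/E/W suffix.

Lat: 53.60900′ → 53′ and 0.60900 × 60 = 36.54″
λ: 47.73590′ → 47′ and 0.73590 × 60 = 44.15″

0°53′37″ N, 35°47′44″ E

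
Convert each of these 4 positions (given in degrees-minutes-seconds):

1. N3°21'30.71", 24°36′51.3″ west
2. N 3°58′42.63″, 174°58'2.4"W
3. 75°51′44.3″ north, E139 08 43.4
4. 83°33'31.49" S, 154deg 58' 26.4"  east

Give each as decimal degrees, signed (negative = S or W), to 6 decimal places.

1. 3.358531, -24.614250
2. 3.978508, -174.967333
3. 75.862306, 139.145389
4. -83.558747, 154.974000

Point 1:
  Lat: 21′ + 30.71″ = 21.51183′; 3 + 21.51183/60 = 3.3585306
  N → positive
  Lon: 36′ + 51.3″ = 36.85500′; 24 + 36.85500/60 = 24.6142500
  hemisphere W, so the sign is −
Point 2:
  Lat: 3° + 58/60 + 42.63/3600 = 3 + 0.966667 + 0.011842 = 3.9785083
  N ⇒ keep positive
  Lon: 174° + 58/60 + 2.4/3600 = 174 + 0.966667 + 0.000667 = 174.9673333
  W → negative
Point 3:
  Latitude: 75° + 51/60 + 44.3/3600 = 75 + 0.850000 + 0.012306 = 75.8623056
  N ⇒ keep positive
  λ: 139° + 8/60 + 43.4/3600 = 139 + 0.133333 + 0.012056 = 139.1453889
  E ⇒ keep positive
Point 4:
  Latitude: 83 + 33/60 + 31.49/3600 = 83.5587472
  S → negative
  Lon: 154 + 58/60 + 26.4/3600 = 154.9740000
  E ⇒ keep positive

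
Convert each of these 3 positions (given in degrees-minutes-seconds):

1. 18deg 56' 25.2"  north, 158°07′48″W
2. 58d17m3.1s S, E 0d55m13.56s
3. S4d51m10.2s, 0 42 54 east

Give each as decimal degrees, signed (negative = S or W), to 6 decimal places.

1. 18.940333, -158.130000
2. -58.284194, 0.920433
3. -4.852833, 0.715000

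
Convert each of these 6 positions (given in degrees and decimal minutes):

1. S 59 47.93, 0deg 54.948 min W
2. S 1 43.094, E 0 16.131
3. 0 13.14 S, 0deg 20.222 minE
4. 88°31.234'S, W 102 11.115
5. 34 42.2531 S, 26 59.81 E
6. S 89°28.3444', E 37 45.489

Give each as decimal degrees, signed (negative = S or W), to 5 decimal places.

1. -59.79883, -0.91580
2. -1.71823, 0.26885
3. -0.21900, 0.33703
4. -88.52057, -102.18525
5. -34.70422, 26.99683
6. -89.47241, 37.75815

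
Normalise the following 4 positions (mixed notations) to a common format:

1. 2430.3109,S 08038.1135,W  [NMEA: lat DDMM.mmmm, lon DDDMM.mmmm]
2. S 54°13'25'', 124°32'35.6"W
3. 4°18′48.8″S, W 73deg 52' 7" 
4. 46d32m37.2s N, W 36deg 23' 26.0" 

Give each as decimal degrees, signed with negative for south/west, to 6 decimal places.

Point 1:
  Lat: degrees = first 2 digits = 24, minutes = 30.3109; 24 + 30.3109/60 = 24.5051817
  hemisphere S, so the sign is −
  Longitude: degrees = first 3 digits = 80, minutes = 38.1135; 80 + 38.1135/60 = 80.6352250
  W ⇒ negate
Point 2:
  φ: 54° + 13/60 + 25/3600 = 54 + 0.216667 + 0.006944 = 54.2236111
  S → negative
  λ: 124 + 32/60 + 35.6/3600 = 124.5432222
  hemisphere W, so the sign is −
Point 3:
  Latitude: 18′ + 48.8″ = 18.81333′; 4 + 18.81333/60 = 4.3135556
  S → negative
  Lon: 52′ + 7″ = 52.11667′; 73 + 52.11667/60 = 73.8686111
  W → negative
Point 4:
  Latitude: 46° + 32/60 + 37.2/3600 = 46 + 0.533333 + 0.010333 = 46.5436667
  N → positive
  λ: 36 + 23/60 + 26/3600 = 36.3905556
  hemisphere W, so the sign is −

1. -24.505182, -80.635225
2. -54.223611, -124.543222
3. -4.313556, -73.868611
4. 46.543667, -36.390556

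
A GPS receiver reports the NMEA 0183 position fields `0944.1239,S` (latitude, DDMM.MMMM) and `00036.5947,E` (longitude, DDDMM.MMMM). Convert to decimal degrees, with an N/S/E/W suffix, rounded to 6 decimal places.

9.735398° S, 0.609912° E

Lat: degrees = first 2 digits = 9, minutes = 44.1239; 9 + 44.1239/60 = 9.7353983
Lon: degrees = first 3 digits = 0, minutes = 36.5947; 0 + 36.5947/60 = 0.6099117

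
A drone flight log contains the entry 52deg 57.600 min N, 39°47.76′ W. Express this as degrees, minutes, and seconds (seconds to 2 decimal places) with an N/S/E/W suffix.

52°57′36.00″ N, 39°47′45.60″ W

Lat: fractional minutes 0.60000 × 60 = 36.0000″
Lon: 47.76000′ → 47′ and 0.76000 × 60 = 45.6000″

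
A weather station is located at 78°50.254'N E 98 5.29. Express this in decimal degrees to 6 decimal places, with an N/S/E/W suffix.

78.837567° N, 98.088167° E

Lat: 50.254′ = 0.837567°; total 78.8375667
Longitude: 98 + 5.29/60 = 98.0881667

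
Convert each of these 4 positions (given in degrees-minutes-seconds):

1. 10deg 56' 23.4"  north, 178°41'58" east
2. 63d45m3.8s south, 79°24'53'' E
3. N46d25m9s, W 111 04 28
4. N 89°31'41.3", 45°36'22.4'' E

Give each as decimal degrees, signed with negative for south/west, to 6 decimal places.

Point 1:
  φ: 56′ + 23.4″ = 56.39000′; 10 + 56.39000/60 = 10.9398333
  N ⇒ keep positive
  Lon: 178 + 41/60 + 58/3600 = 178.6994444
  E ⇒ keep positive
Point 2:
  Lat: 63° + 45/60 + 3.8/3600 = 63 + 0.750000 + 0.001056 = 63.7510556
  S → negative
  Lon: 79° + 24/60 + 53/3600 = 79 + 0.400000 + 0.014722 = 79.4147222
  E → positive
Point 3:
  φ: 46° + 25/60 + 9/3600 = 46 + 0.416667 + 0.002500 = 46.4191667
  N ⇒ keep positive
  Longitude: 111° + 4/60 + 28/3600 = 111 + 0.066667 + 0.007778 = 111.0744444
  W → negative
Point 4:
  Lat: 31′ + 41.3″ = 31.68833′; 89 + 31.68833/60 = 89.5281389
  N ⇒ keep positive
  Longitude: 45 + 36/60 + 22.4/3600 = 45.6062222
  E → positive

1. 10.939833, 178.699444
2. -63.751056, 79.414722
3. 46.419167, -111.074444
4. 89.528139, 45.606222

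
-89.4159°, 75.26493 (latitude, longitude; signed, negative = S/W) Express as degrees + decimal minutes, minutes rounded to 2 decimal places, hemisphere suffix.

89° 24.95′ S, 75° 15.90′ E

Latitude is negative → S; |value| = 89.415900
Lat: minutes = (89.415900 − 89) × 60 = 24.9540
Lon: 75° + 0.264930 × 60 = 75° 15.8958′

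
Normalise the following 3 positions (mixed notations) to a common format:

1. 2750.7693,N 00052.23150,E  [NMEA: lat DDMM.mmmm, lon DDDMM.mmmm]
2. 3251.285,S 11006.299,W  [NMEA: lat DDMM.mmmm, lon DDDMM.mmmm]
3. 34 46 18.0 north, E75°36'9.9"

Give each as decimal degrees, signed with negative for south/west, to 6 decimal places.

1. 27.846155, 0.870525
2. -32.854750, -110.104983
3. 34.771667, 75.602750

Point 1:
  Latitude: split at 2 digits → 27° and 50.7693′; 27 + 50.7693/60 = 27.8461550
  N → positive
  λ: degrees = first 3 digits = 0, minutes = 52.2315; 0 + 52.2315/60 = 0.8705250
  E ⇒ keep positive
Point 2:
  Latitude: split at 2 digits → 32° and 51.285′; 32 + 51.285/60 = 32.8547500
  S ⇒ negate
  Lon: split at 3 digits → 110° and 6.299′; 110 + 6.299/60 = 110.1049833
  hemisphere W, so the sign is −
Point 3:
  φ: 34 + 46/60 + 18/3600 = 34.7716667
  N ⇒ keep positive
  Longitude: 75 + 36/60 + 9.9/3600 = 75.6027500
  E → positive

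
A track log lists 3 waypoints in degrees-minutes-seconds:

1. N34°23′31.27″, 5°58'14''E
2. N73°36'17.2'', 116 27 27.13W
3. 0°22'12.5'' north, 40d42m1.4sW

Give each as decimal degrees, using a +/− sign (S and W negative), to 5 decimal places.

Point 1:
  φ: 34° + 23/60 + 31.27/3600 = 34 + 0.383333 + 0.008686 = 34.392019
  N → positive
  Lon: 5 + 58/60 + 14/3600 = 5.970556
  E → positive
Point 2:
  Lat: 73 + 36/60 + 17.2/3600 = 73.604778
  N ⇒ keep positive
  Longitude: 116 + 27/60 + 27.13/3600 = 116.457536
  hemisphere W, so the sign is −
Point 3:
  φ: 0 + 22/60 + 12.5/3600 = 0.370139
  N ⇒ keep positive
  λ: 40° + 42/60 + 1.4/3600 = 40 + 0.700000 + 0.000389 = 40.700389
  hemisphere W, so the sign is −

1. 34.39202, 5.97056
2. 73.60478, -116.45754
3. 0.37014, -40.70039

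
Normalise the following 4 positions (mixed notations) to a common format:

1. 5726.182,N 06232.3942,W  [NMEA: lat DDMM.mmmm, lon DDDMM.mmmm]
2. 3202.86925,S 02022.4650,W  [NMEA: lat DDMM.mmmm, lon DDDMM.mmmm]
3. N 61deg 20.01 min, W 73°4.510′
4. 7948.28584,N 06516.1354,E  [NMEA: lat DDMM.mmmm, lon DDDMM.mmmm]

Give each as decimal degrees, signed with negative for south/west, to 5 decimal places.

1. 57.43637, -62.53990
2. -32.04782, -20.37442
3. 61.33350, -73.07517
4. 79.80476, 65.26892

Point 1:
  Latitude: degrees = first 2 digits = 57, minutes = 26.182; 57 + 26.182/60 = 57.436367
  N → positive
  Longitude: degrees = first 3 digits = 62, minutes = 32.3942; 62 + 32.3942/60 = 62.539903
  W ⇒ negate
Point 2:
  φ: split at 2 digits → 32° and 2.86925′; 32 + 2.86925/60 = 32.047821
  S → negative
  Lon: degrees = first 3 digits = 20, minutes = 22.465; 20 + 22.465/60 = 20.374417
  W → negative
Point 3:
  Lat: 61 + 20.01/60 = 61.333500
  N ⇒ keep positive
  λ: 73 + 4.51/60 = 73.075167
  W → negative
Point 4:
  Latitude: degrees = first 2 digits = 79, minutes = 48.28584; 79 + 48.28584/60 = 79.804764
  N ⇒ keep positive
  Longitude: degrees = first 3 digits = 65, minutes = 16.1354; 65 + 16.1354/60 = 65.268923
  E → positive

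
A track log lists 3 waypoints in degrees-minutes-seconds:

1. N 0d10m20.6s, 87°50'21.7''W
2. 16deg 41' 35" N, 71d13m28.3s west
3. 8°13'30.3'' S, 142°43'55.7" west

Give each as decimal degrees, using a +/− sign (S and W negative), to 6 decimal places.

Point 1:
  φ: 10′ + 20.6″ = 10.34333′; 0 + 10.34333/60 = 0.1723889
  N → positive
  Lon: 50′ + 21.7″ = 50.36167′; 87 + 50.36167/60 = 87.8393611
  W → negative
Point 2:
  Lat: 41′ + 35″ = 41.58333′; 16 + 41.58333/60 = 16.6930556
  N → positive
  Longitude: 71° + 13/60 + 28.3/3600 = 71 + 0.216667 + 0.007861 = 71.2245278
  W ⇒ negate
Point 3:
  φ: 8 + 13/60 + 30.3/3600 = 8.2250833
  hemisphere S, so the sign is −
  λ: 142° + 43/60 + 55.7/3600 = 142 + 0.716667 + 0.015472 = 142.7321389
  W ⇒ negate

1. 0.172389, -87.839361
2. 16.693056, -71.224528
3. -8.225083, -142.732139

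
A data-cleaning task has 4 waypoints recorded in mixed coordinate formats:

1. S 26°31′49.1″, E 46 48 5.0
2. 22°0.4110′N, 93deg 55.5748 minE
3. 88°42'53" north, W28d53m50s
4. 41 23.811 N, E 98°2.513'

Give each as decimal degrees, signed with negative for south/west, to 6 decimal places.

1. -26.530306, 46.801389
2. 22.006850, 93.926247
3. 88.714722, -28.897222
4. 41.396850, 98.041883

Point 1:
  Latitude: 26 + 31/60 + 49.1/3600 = 26.5303056
  S ⇒ negate
  λ: 46° + 48/60 + 5/3600 = 46 + 0.800000 + 0.001389 = 46.8013889
  E ⇒ keep positive
Point 2:
  Lat: 0.411′ = 0.006850°; total 22.0068500
  N → positive
  Lon: 93 + 55.5748/60 = 93.9262467
  E ⇒ keep positive
Point 3:
  φ: 88° + 42/60 + 53/3600 = 88 + 0.700000 + 0.014722 = 88.7147222
  N ⇒ keep positive
  Longitude: 28° + 53/60 + 50/3600 = 28 + 0.883333 + 0.013889 = 28.8972222
  W → negative
Point 4:
  Latitude: 41 + 23.811/60 = 41.3968500
  N → positive
  λ: 2.513′ = 0.041883°; total 98.0418833
  E ⇒ keep positive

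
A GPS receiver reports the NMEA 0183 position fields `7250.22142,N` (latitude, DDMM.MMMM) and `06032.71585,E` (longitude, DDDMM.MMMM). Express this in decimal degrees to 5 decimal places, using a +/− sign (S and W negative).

Latitude: split at 2 digits → 72° and 50.22142′; 72 + 50.22142/60 = 72.837024
N ⇒ keep positive
Longitude: degrees = first 3 digits = 60, minutes = 32.71585; 60 + 32.71585/60 = 60.545264
E → positive

72.83702, 60.54526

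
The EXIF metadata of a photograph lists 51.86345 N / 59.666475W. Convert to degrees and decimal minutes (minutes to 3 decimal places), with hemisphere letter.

Lat: fractional part 0.863450 → 51.80700 minutes
λ: minutes = (59.666475 − 59) × 60 = 39.98850

51° 51.807′ N, 59° 39.989′ W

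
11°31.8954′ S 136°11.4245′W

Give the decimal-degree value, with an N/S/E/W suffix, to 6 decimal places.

11.531590° S, 136.190408° W

φ: 11 + 31.8954/60 = 11.5315900
λ: 136 + 11.4245/60 = 136.1904083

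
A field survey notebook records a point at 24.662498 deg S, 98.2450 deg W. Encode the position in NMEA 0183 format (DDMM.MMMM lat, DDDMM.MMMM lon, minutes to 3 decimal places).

φ: minutes = (24.662498 − 24) × 60 = 39.74988
Longitude: minutes = (98.245000 − 98) × 60 = 14.70000

2439.750,S / 09814.700,W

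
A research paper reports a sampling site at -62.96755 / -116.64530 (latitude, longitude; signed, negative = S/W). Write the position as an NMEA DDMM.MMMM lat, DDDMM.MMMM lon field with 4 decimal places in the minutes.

6258.0530,S / 11638.7180,W

Latitude is negative → S; |value| = 62.967550
Lat: minutes = (62.967550 − 62) × 60 = 58.053000
Longitude is negative → W; |value| = 116.645300
λ: fractional part 0.645300 → 38.718000 minutes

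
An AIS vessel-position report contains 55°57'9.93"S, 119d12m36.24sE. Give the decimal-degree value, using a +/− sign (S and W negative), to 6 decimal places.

φ: 55° + 57/60 + 9.93/3600 = 55 + 0.950000 + 0.002758 = 55.9527583
S → negative
Lon: 119 + 12/60 + 36.24/3600 = 119.2100667
E ⇒ keep positive

-55.952758, 119.210067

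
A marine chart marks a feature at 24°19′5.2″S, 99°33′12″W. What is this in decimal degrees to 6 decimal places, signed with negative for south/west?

φ: 24° + 19/60 + 5.2/3600 = 24 + 0.316667 + 0.001444 = 24.3181111
S ⇒ negate
Lon: 99° + 33/60 + 12/3600 = 99 + 0.550000 + 0.003333 = 99.5533333
W → negative

-24.318111, -99.553333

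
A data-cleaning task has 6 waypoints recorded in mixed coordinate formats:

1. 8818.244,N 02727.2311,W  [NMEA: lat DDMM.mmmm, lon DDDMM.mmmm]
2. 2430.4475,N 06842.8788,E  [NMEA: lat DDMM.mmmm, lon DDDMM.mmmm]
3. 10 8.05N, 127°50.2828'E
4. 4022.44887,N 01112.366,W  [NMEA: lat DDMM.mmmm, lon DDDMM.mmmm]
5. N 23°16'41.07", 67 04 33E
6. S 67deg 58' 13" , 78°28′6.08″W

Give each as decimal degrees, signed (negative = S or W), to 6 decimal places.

Point 1:
  Lat: degrees = first 2 digits = 88, minutes = 18.244; 88 + 18.244/60 = 88.3040667
  N → positive
  Lon: split at 3 digits → 027° and 27.2311′; 27 + 27.2311/60 = 27.4538517
  W ⇒ negate
Point 2:
  Lat: split at 2 digits → 24° and 30.4475′; 24 + 30.4475/60 = 24.5074583
  N → positive
  Longitude: split at 3 digits → 068° and 42.8788′; 68 + 42.8788/60 = 68.7146467
  E ⇒ keep positive
Point 3:
  Latitude: 10 + 8.05/60 = 10.1341667
  N ⇒ keep positive
  λ: 50.2828′ = 0.838047°; total 127.8380467
  E → positive
Point 4:
  Latitude: split at 2 digits → 40° and 22.44887′; 40 + 22.44887/60 = 40.3741478
  N ⇒ keep positive
  λ: split at 3 digits → 011° and 12.366′; 11 + 12.366/60 = 11.2061000
  W ⇒ negate
Point 5:
  Lat: 23° + 16/60 + 41.07/3600 = 23 + 0.266667 + 0.011408 = 23.2780750
  N → positive
  Lon: 67° + 4/60 + 33/3600 = 67 + 0.066667 + 0.009167 = 67.0758333
  E ⇒ keep positive
Point 6:
  Lat: 58′ + 13″ = 58.21667′; 67 + 58.21667/60 = 67.9702778
  S ⇒ negate
  Lon: 78 + 28/60 + 6.08/3600 = 78.4683556
  hemisphere W, so the sign is −

1. 88.304067, -27.453852
2. 24.507458, 68.714647
3. 10.134167, 127.838047
4. 40.374148, -11.206100
5. 23.278075, 67.075833
6. -67.970278, -78.468356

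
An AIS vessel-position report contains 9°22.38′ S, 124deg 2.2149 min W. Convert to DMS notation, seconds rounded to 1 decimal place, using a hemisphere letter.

Latitude: fractional minutes 0.38000 × 60 = 22.800″
Lon: 2.21490′ → 2′ and 0.21490 × 60 = 12.894″

9°22′22.8″ S, 124°02′12.9″ W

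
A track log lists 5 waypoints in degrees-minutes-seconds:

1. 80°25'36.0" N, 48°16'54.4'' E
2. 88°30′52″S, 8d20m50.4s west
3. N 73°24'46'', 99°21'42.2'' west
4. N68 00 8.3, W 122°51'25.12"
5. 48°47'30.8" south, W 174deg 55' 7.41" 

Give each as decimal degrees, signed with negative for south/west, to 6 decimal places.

Point 1:
  φ: 80 + 25/60 + 36/3600 = 80.4266667
  N ⇒ keep positive
  λ: 48 + 16/60 + 54.4/3600 = 48.2817778
  E ⇒ keep positive
Point 2:
  Lat: 88° + 30/60 + 52/3600 = 88 + 0.500000 + 0.014444 = 88.5144444
  S → negative
  λ: 20′ + 50.4″ = 20.84000′; 8 + 20.84000/60 = 8.3473333
  hemisphere W, so the sign is −
Point 3:
  Latitude: 24′ + 46″ = 24.76667′; 73 + 24.76667/60 = 73.4127778
  N ⇒ keep positive
  Lon: 21′ + 42.2″ = 21.70333′; 99 + 21.70333/60 = 99.3617222
  W ⇒ negate
Point 4:
  φ: 0′ + 8.3″ = 0.13833′; 68 + 0.13833/60 = 68.0023056
  N ⇒ keep positive
  λ: 122° + 51/60 + 25.12/3600 = 122 + 0.850000 + 0.006978 = 122.8569778
  W → negative
Point 5:
  φ: 48 + 47/60 + 30.8/3600 = 48.7918889
  S ⇒ negate
  λ: 55′ + 7.41″ = 55.12350′; 174 + 55.12350/60 = 174.9187250
  W ⇒ negate

1. 80.426667, 48.281778
2. -88.514444, -8.347333
3. 73.412778, -99.361722
4. 68.002306, -122.856978
5. -48.791889, -174.918725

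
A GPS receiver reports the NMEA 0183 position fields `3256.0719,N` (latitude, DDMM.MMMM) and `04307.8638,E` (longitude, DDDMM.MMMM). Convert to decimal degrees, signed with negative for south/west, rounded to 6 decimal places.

Lat: degrees = first 2 digits = 32, minutes = 56.0719; 32 + 56.0719/60 = 32.9345317
N ⇒ keep positive
Lon: split at 3 digits → 043° and 7.8638′; 43 + 7.8638/60 = 43.1310633
E → positive

32.934532, 43.131063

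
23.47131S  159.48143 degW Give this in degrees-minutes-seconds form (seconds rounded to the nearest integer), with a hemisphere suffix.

φ: whole degrees 23; 28.27860′ → 28′ and 16.72″
λ: whole degrees 159; 28.88580′ → 28′ and 53.15″

23°28′17″ S, 159°28′53″ W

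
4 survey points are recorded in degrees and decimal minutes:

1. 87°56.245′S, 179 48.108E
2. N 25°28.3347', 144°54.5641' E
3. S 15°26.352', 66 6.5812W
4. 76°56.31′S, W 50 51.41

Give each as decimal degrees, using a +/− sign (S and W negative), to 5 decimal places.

1. -87.93742, 179.80180
2. 25.47225, 144.90940
3. -15.43920, -66.10969
4. -76.93850, -50.85683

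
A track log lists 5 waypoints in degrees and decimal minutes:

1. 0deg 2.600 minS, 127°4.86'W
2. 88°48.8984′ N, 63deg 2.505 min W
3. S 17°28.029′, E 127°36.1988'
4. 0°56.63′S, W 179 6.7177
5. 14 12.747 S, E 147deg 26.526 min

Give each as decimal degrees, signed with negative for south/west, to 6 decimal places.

Point 1:
  Lat: 0 + 2.6/60 = 0.0433333
  S → negative
  Lon: 127 + 4.86/60 = 127.0810000
  hemisphere W, so the sign is −
Point 2:
  Lat: 88 + 48.8984/60 = 88.8149733
  N → positive
  λ: 2.505′ = 0.041750°; total 63.0417500
  hemisphere W, so the sign is −
Point 3:
  Lat: 17 + 28.029/60 = 17.4671500
  hemisphere S, so the sign is −
  Longitude: 36.1988′ = 0.603313°; total 127.6033133
  E → positive
Point 4:
  φ: 56.63′ = 0.943833°; total 0.9438333
  hemisphere S, so the sign is −
  Longitude: 6.7177′ = 0.111962°; total 179.1119617
  W ⇒ negate
Point 5:
  Latitude: 12.747′ = 0.212450°; total 14.2124500
  S → negative
  λ: 147 + 26.526/60 = 147.4421000
  E ⇒ keep positive

1. -0.043333, -127.081000
2. 88.814973, -63.041750
3. -17.467150, 127.603313
4. -0.943833, -179.111962
5. -14.212450, 147.442100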